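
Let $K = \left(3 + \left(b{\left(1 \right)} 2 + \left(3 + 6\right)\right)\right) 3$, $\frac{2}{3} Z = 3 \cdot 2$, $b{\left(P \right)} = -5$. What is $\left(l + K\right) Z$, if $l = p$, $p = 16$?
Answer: $198$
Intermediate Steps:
$l = 16$
$Z = 9$ ($Z = \frac{3 \cdot 3 \cdot 2}{2} = \frac{3}{2} \cdot 6 = 9$)
$K = 6$ ($K = \left(3 + \left(\left(-5\right) 2 + \left(3 + 6\right)\right)\right) 3 = \left(3 + \left(-10 + 9\right)\right) 3 = \left(3 - 1\right) 3 = 2 \cdot 3 = 6$)
$\left(l + K\right) Z = \left(16 + 6\right) 9 = 22 \cdot 9 = 198$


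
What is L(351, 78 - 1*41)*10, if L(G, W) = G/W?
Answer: 3510/37 ≈ 94.865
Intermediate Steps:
L(351, 78 - 1*41)*10 = (351/(78 - 1*41))*10 = (351/(78 - 41))*10 = (351/37)*10 = 3510/37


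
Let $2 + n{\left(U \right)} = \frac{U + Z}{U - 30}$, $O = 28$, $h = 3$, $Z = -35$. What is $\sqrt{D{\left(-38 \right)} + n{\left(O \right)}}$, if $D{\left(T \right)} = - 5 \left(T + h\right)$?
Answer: $\frac{\sqrt{706}}{2} \approx 13.285$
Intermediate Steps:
$n{\left(U \right)} = -2 + \frac{-35 + U}{-30 + U}$ ($n{\left(U \right)} = -2 + \frac{U - 35}{U - 30} = -2 + \frac{-35 + U}{-30 + U}$)
$D{\left(T \right)} = -15 - 5 T$ ($D{\left(T \right)} = - 5 \left(T + 3\right) = - 5 \left(3 + T\right) = -15 - 5 T$)
$\sqrt{D{\left(-38 \right)} + n{\left(O \right)}} = \sqrt{\left(-15 - -190\right) + \frac{25 - 28}{-30 + 28}} = \sqrt{\left(-15 + 190\right) + \frac{25 - 28}{-2}} = \sqrt{175 - - \frac{3}{2}} = \sqrt{175 + \frac{3}{2}} = \sqrt{\frac{353}{2}} = \frac{\sqrt{706}}{2}$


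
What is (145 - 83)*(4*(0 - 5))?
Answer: -1240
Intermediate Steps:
(145 - 83)*(4*(0 - 5)) = 62*(4*(-5)) = 62*(-20) = -1240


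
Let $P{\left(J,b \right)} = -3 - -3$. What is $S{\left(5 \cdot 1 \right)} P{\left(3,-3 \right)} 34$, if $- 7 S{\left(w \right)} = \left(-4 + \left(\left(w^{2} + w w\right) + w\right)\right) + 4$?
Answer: $0$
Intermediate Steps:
$P{\left(J,b \right)} = 0$ ($P{\left(J,b \right)} = -3 + 3 = 0$)
$S{\left(w \right)} = - \frac{2 w^{2}}{7} - \frac{w}{7}$ ($S{\left(w \right)} = - \frac{\left(-4 + \left(\left(w^{2} + w w\right) + w\right)\right) + 4}{7} = - \frac{\left(-4 + \left(\left(w^{2} + w^{2}\right) + w\right)\right) + 4}{7} = - \frac{\left(-4 + \left(2 w^{2} + w\right)\right) + 4}{7} = - \frac{\left(-4 + \left(w + 2 w^{2}\right)\right) + 4}{7} = - \frac{\left(-4 + w + 2 w^{2}\right) + 4}{7} = - \frac{w + 2 w^{2}}{7} = - \frac{2 w^{2}}{7} - \frac{w}{7}$)
$S{\left(5 \cdot 1 \right)} P{\left(3,-3 \right)} 34 = - \frac{5 \cdot 1 \left(1 + 2 \cdot 5 \cdot 1\right)}{7} \cdot 0 \cdot 34 = \left(- \frac{1}{7}\right) 5 \left(1 + 2 \cdot 5\right) 0 \cdot 34 = \left(- \frac{1}{7}\right) 5 \left(1 + 10\right) 0 \cdot 34 = \left(- \frac{1}{7}\right) 5 \cdot 11 \cdot 0 \cdot 34 = \left(- \frac{55}{7}\right) 0 \cdot 34 = 0 \cdot 34 = 0$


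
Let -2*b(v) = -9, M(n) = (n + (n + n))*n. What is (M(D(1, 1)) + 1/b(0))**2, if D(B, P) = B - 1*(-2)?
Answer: 60025/81 ≈ 741.05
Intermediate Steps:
D(B, P) = 2 + B (D(B, P) = B + 2 = 2 + B)
M(n) = 3*n**2 (M(n) = (n + 2*n)*n = (3*n)*n = 3*n**2)
b(v) = 9/2 (b(v) = -1/2*(-9) = 9/2)
(M(D(1, 1)) + 1/b(0))**2 = (3*(2 + 1)**2 + 1/(9/2))**2 = (3*3**2 + 2/9)**2 = (3*9 + 2/9)**2 = (27 + 2/9)**2 = (245/9)**2 = 60025/81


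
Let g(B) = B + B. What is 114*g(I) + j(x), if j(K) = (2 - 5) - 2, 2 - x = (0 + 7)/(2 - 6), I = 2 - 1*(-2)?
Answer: 907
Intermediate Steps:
I = 4 (I = 2 + 2 = 4)
x = 15/4 (x = 2 - (0 + 7)/(2 - 6) = 2 - 7/(-4) = 2 - 7*(-1)/4 = 2 - 1*(-7/4) = 2 + 7/4 = 15/4 ≈ 3.7500)
g(B) = 2*B
j(K) = -5 (j(K) = -3 - 2 = -5)
114*g(I) + j(x) = 114*(2*4) - 5 = 114*8 - 5 = 912 - 5 = 907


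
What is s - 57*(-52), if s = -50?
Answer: 2914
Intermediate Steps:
s - 57*(-52) = -50 - 57*(-52) = -50 + 2964 = 2914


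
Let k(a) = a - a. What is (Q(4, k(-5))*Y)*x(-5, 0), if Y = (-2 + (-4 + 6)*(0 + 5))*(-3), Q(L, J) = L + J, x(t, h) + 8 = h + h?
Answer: 768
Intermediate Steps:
k(a) = 0
x(t, h) = -8 + 2*h (x(t, h) = -8 + (h + h) = -8 + 2*h)
Q(L, J) = J + L
Y = -24 (Y = (-2 + 2*5)*(-3) = (-2 + 10)*(-3) = 8*(-3) = -24)
(Q(4, k(-5))*Y)*x(-5, 0) = ((0 + 4)*(-24))*(-8 + 2*0) = (4*(-24))*(-8 + 0) = -96*(-8) = 768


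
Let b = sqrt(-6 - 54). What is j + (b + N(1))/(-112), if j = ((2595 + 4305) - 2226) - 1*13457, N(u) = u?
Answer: -983697/112 - I*sqrt(15)/56 ≈ -8783.0 - 0.06916*I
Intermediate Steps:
b = 2*I*sqrt(15) (b = sqrt(-60) = 2*I*sqrt(15) ≈ 7.746*I)
j = -8783 (j = (6900 - 2226) - 13457 = 4674 - 13457 = -8783)
j + (b + N(1))/(-112) = -8783 + (2*I*sqrt(15) + 1)/(-112) = -8783 - (1 + 2*I*sqrt(15))/112 = -8783 + (-1/112 - I*sqrt(15)/56) = -983697/112 - I*sqrt(15)/56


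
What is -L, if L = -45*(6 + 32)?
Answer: 1710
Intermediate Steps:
L = -1710 (L = -45*38 = -1710)
-L = -1*(-1710) = 1710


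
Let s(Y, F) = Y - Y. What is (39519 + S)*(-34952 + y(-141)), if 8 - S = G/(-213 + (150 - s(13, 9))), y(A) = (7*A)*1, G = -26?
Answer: -89494399325/63 ≈ -1.4205e+9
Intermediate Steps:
s(Y, F) = 0
y(A) = 7*A
S = 478/63 (S = 8 - (-26)/(-213 + (150 - 1*0)) = 8 - (-26)/(-213 + (150 + 0)) = 8 - (-26)/(-213 + 150) = 8 - (-26)/(-63) = 8 - (-26)*(-1)/63 = 8 - 1*26/63 = 8 - 26/63 = 478/63 ≈ 7.5873)
(39519 + S)*(-34952 + y(-141)) = (39519 + 478/63)*(-34952 + 7*(-141)) = 2490175*(-34952 - 987)/63 = (2490175/63)*(-35939) = -89494399325/63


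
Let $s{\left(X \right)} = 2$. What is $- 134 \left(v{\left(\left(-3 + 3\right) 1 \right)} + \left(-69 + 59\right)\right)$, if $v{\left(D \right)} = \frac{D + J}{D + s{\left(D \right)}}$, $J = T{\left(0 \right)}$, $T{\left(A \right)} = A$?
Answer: $1340$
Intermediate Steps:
$J = 0$
$v{\left(D \right)} = \frac{D}{2 + D}$ ($v{\left(D \right)} = \frac{D + 0}{D + 2} = \frac{D}{2 + D}$)
$- 134 \left(v{\left(\left(-3 + 3\right) 1 \right)} + \left(-69 + 59\right)\right) = - 134 \left(\frac{\left(-3 + 3\right) 1}{2 + \left(-3 + 3\right) 1} + \left(-69 + 59\right)\right) = - 134 \left(\frac{0 \cdot 1}{2 + 0 \cdot 1} - 10\right) = - 134 \left(\frac{0}{2 + 0} - 10\right) = - 134 \left(\frac{0}{2} - 10\right) = - 134 \left(0 \cdot \frac{1}{2} - 10\right) = - 134 \left(0 - 10\right) = \left(-134\right) \left(-10\right) = 1340$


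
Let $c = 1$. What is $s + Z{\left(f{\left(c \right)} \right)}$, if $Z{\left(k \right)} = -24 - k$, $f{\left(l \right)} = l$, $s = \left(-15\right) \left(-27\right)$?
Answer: $380$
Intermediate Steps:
$s = 405$
$s + Z{\left(f{\left(c \right)} \right)} = 405 - 25 = 380$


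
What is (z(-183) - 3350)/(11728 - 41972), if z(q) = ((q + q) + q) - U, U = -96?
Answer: 3803/30244 ≈ 0.12574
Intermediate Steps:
z(q) = 96 + 3*q (z(q) = ((q + q) + q) - 1*(-96) = (2*q + q) + 96 = 3*q + 96 = 96 + 3*q)
(z(-183) - 3350)/(11728 - 41972) = ((96 + 3*(-183)) - 3350)/(11728 - 41972) = ((96 - 549) - 3350)/(-30244) = (-453 - 3350)*(-1/30244) = -3803*(-1/30244) = 3803/30244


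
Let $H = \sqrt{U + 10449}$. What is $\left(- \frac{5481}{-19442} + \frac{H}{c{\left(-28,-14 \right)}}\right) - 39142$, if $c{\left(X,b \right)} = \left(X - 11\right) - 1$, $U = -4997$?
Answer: $- \frac{760993283}{19442} - \frac{\sqrt{1363}}{20} \approx -39144.0$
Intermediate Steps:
$c{\left(X,b \right)} = -12 + X$ ($c{\left(X,b \right)} = \left(-11 + X\right) - 1 = -12 + X$)
$H = 2 \sqrt{1363}$ ($H = \sqrt{-4997 + 10449} = \sqrt{5452} = 2 \sqrt{1363} \approx 73.838$)
$\left(- \frac{5481}{-19442} + \frac{H}{c{\left(-28,-14 \right)}}\right) - 39142 = \left(- \frac{5481}{-19442} + \frac{2 \sqrt{1363}}{-12 - 28}\right) - 39142 = \left(\left(-5481\right) \left(- \frac{1}{19442}\right) + \frac{2 \sqrt{1363}}{-40}\right) - 39142 = \left(\frac{5481}{19442} + 2 \sqrt{1363} \left(- \frac{1}{40}\right)\right) - 39142 = \left(\frac{5481}{19442} - \frac{\sqrt{1363}}{20}\right) - 39142 = - \frac{760993283}{19442} - \frac{\sqrt{1363}}{20}$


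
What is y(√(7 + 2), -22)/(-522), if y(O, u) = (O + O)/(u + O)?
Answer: 1/1653 ≈ 0.00060496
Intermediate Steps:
y(O, u) = 2*O/(O + u) (y(O, u) = (2*O)/(O + u) = 2*O/(O + u))
y(√(7 + 2), -22)/(-522) = (2*√(7 + 2)/(√(7 + 2) - 22))/(-522) = (2*√9/(√9 - 22))*(-1/522) = (2*3/(3 - 22))*(-1/522) = (2*3/(-19))*(-1/522) = (2*3*(-1/19))*(-1/522) = -6/19*(-1/522) = 1/1653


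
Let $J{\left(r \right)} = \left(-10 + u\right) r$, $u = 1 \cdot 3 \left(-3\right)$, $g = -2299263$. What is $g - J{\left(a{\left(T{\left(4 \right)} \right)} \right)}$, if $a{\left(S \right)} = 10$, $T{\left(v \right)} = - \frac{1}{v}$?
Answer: $-2299073$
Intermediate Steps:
$u = -9$ ($u = 3 \left(-3\right) = -9$)
$J{\left(r \right)} = - 19 r$ ($J{\left(r \right)} = \left(-10 - 9\right) r = - 19 r$)
$g - J{\left(a{\left(T{\left(4 \right)} \right)} \right)} = -2299263 - \left(-19\right) 10 = -2299263 - -190 = -2299263 + 190 = -2299073$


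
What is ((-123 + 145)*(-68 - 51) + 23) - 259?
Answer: -2854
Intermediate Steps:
((-123 + 145)*(-68 - 51) + 23) - 259 = (22*(-119) + 23) - 259 = (-2618 + 23) - 259 = -2595 - 259 = -2854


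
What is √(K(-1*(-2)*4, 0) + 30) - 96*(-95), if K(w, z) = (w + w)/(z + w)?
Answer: 9120 + 4*√2 ≈ 9125.7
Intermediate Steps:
K(w, z) = 2*w/(w + z) (K(w, z) = (2*w)/(w + z) = 2*w/(w + z))
√(K(-1*(-2)*4, 0) + 30) - 96*(-95) = √(2*(-1*(-2)*4)/(-1*(-2)*4 + 0) + 30) - 96*(-95) = √(2*(2*4)/(2*4 + 0) + 30) + 9120 = √(2*8/(8 + 0) + 30) + 9120 = √(2*8/8 + 30) + 9120 = √(2*8*(⅛) + 30) + 9120 = √(2 + 30) + 9120 = √32 + 9120 = 4*√2 + 9120 = 9120 + 4*√2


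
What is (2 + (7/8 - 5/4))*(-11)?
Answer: -143/8 ≈ -17.875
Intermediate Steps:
(2 + (7/8 - 5/4))*(-11) = (2 - 3/8)*(-11) = (13/8)*(-11) = -143/8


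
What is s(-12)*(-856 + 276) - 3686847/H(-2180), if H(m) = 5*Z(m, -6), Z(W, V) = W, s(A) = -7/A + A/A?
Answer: -18968959/32700 ≈ -580.09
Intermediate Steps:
s(A) = 1 - 7/A (s(A) = -7/A + 1 = 1 - 7/A)
H(m) = 5*m
s(-12)*(-856 + 276) - 3686847/H(-2180) = ((-7 - 12)/(-12))*(-856 + 276) - 3686847/(5*(-2180)) = -1/12*(-19)*(-580) - 3686847/(-10900) = (19/12)*(-580) - 3686847*(-1)/10900 = -2755/3 - 1*(-3686847/10900) = -2755/3 + 3686847/10900 = -18968959/32700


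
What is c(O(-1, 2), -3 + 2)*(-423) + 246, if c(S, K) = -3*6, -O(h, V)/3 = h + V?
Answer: 7860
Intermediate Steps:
O(h, V) = -3*V - 3*h (O(h, V) = -3*(h + V) = -3*(V + h) = -3*V - 3*h)
c(S, K) = -18
c(O(-1, 2), -3 + 2)*(-423) + 246 = -18*(-423) + 246 = 7614 + 246 = 7860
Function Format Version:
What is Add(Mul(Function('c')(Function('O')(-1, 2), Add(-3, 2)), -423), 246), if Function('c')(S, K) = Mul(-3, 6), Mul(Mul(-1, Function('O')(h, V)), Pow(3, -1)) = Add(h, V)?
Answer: 7860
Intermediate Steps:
Function('O')(h, V) = Add(Mul(-3, V), Mul(-3, h)) (Function('O')(h, V) = Mul(-3, Add(h, V)) = Mul(-3, Add(V, h)) = Add(Mul(-3, V), Mul(-3, h)))
Function('c')(S, K) = -18
Add(Mul(Function('c')(Function('O')(-1, 2), Add(-3, 2)), -423), 246) = Add(Mul(-18, -423), 246) = Add(7614, 246) = 7860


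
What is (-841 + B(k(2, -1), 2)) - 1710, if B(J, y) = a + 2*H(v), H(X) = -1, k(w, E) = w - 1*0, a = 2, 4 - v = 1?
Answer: -2551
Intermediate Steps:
v = 3 (v = 4 - 1*1 = 4 - 1 = 3)
k(w, E) = w (k(w, E) = w + 0 = w)
B(J, y) = 0 (B(J, y) = 2 + 2*(-1) = 2 - 2 = 0)
(-841 + B(k(2, -1), 2)) - 1710 = (-841 + 0) - 1710 = -841 - 1710 = -2551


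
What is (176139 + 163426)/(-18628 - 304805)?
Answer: -339565/323433 ≈ -1.0499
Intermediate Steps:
(176139 + 163426)/(-18628 - 304805) = 339565/(-323433) = 339565*(-1/323433) = -339565/323433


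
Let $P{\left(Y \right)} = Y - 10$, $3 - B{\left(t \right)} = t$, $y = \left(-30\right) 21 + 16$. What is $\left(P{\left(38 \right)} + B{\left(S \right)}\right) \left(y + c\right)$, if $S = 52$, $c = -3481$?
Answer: $85995$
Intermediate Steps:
$y = -614$ ($y = -630 + 16 = -614$)
$B{\left(t \right)} = 3 - t$
$P{\left(Y \right)} = -10 + Y$
$\left(P{\left(38 \right)} + B{\left(S \right)}\right) \left(y + c\right) = \left(\left(-10 + 38\right) + \left(3 - 52\right)\right) \left(-614 - 3481\right) = \left(28 + \left(3 - 52\right)\right) \left(-4095\right) = \left(28 - 49\right) \left(-4095\right) = \left(-21\right) \left(-4095\right) = 85995$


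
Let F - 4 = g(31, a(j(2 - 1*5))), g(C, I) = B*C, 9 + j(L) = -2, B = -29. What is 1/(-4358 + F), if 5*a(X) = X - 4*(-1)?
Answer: -1/5253 ≈ -0.00019037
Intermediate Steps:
j(L) = -11 (j(L) = -9 - 2 = -11)
a(X) = ⅘ + X/5 (a(X) = (X - 4*(-1))/5 = (X + 4)/5 = (4 + X)/5 = ⅘ + X/5)
g(C, I) = -29*C
F = -895 (F = 4 - 29*31 = 4 - 899 = -895)
1/(-4358 + F) = 1/(-4358 - 895) = 1/(-5253) = -1/5253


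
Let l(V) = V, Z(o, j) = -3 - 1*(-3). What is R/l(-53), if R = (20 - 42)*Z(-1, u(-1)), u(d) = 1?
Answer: 0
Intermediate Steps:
Z(o, j) = 0 (Z(o, j) = -3 + 3 = 0)
R = 0 (R = (20 - 42)*0 = -22*0 = 0)
R/l(-53) = 0/(-53) = 0*(-1/53) = 0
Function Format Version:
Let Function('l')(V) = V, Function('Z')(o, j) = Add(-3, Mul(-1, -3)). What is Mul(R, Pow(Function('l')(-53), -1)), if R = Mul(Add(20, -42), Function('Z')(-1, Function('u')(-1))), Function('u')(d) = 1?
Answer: 0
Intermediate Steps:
Function('Z')(o, j) = 0 (Function('Z')(o, j) = Add(-3, 3) = 0)
R = 0 (R = Mul(Add(20, -42), 0) = Mul(-22, 0) = 0)
Mul(R, Pow(Function('l')(-53), -1)) = Mul(0, Pow(-53, -1)) = Mul(0, Rational(-1, 53)) = 0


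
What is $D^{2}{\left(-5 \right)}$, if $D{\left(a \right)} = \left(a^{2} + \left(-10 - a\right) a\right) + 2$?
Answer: $2704$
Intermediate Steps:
$D{\left(a \right)} = 2 + a^{2} + a \left(-10 - a\right)$ ($D{\left(a \right)} = \left(a^{2} + a \left(-10 - a\right)\right) + 2 = 2 + a^{2} + a \left(-10 - a\right)$)
$D^{2}{\left(-5 \right)} = \left(2 - -50\right)^{2} = \left(2 + 50\right)^{2} = 52^{2} = 2704$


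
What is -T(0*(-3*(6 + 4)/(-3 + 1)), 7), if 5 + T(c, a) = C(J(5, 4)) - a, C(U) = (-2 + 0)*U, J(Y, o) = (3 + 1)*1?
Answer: 20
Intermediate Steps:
J(Y, o) = 4 (J(Y, o) = 4*1 = 4)
C(U) = -2*U
T(c, a) = -13 - a (T(c, a) = -5 + (-2*4 - a) = -5 + (-8 - a) = -13 - a)
-T(0*(-3*(6 + 4)/(-3 + 1)), 7) = -(-13 - 1*7) = -(-13 - 7) = -1*(-20) = 20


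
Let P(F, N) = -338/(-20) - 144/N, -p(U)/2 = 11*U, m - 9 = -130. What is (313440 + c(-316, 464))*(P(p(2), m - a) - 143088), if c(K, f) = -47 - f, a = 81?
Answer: -45218581905539/1010 ≈ -4.4771e+10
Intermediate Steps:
m = -121 (m = 9 - 130 = -121)
p(U) = -22*U
P(F, N) = 169/10 - 144/N (P(F, N) = -338*(-1/20) - 144/N = 169/10 - 144/N)
(313440 + c(-316, 464))*(P(p(2), m - a) - 143088) = (313440 + (-47 - 1*464))*((169/10 - 144/(-121 - 1*81)) - 143088) = (313440 + (-47 - 464))*((169/10 - 144/(-121 - 81)) - 143088) = (313440 - 511)*((169/10 - 144/(-202)) - 143088) = 312929*((169/10 - 144*(-1/202)) - 143088) = 312929*((169/10 + 72/101) - 143088) = 312929*(17789/1010 - 143088) = 312929*(-144501091/1010) = -45218581905539/1010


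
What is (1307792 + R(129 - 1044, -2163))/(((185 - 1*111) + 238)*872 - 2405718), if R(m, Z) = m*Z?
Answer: -3286937/2133654 ≈ -1.5405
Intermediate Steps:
R(m, Z) = Z*m
(1307792 + R(129 - 1044, -2163))/(((185 - 1*111) + 238)*872 - 2405718) = (1307792 - 2163*(129 - 1044))/(((185 - 1*111) + 238)*872 - 2405718) = (1307792 - 2163*(-915))/(((185 - 111) + 238)*872 - 2405718) = (1307792 + 1979145)/((74 + 238)*872 - 2405718) = 3286937/(312*872 - 2405718) = 3286937/(272064 - 2405718) = 3286937/(-2133654) = 3286937*(-1/2133654) = -3286937/2133654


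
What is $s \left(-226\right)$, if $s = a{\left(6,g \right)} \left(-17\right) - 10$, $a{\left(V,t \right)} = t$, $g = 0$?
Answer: $2260$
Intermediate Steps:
$s = -10$ ($s = 0 \left(-17\right) - 10 = 0 - 10 = -10$)
$s \left(-226\right) = \left(-10\right) \left(-226\right) = 2260$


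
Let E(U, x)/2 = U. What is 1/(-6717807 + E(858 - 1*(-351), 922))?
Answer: -1/6715389 ≈ -1.4891e-7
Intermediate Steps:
E(U, x) = 2*U
1/(-6717807 + E(858 - 1*(-351), 922)) = 1/(-6717807 + 2*(858 - 1*(-351))) = 1/(-6717807 + 2*(858 + 351)) = 1/(-6717807 + 2*1209) = 1/(-6717807 + 2418) = 1/(-6715389) = -1/6715389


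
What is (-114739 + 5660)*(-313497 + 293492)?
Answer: 2182125395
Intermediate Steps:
(-114739 + 5660)*(-313497 + 293492) = -109079*(-20005) = 2182125395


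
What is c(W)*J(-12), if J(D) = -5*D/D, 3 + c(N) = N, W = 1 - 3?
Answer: 25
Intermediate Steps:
W = -2
c(N) = -3 + N
J(D) = -5 (J(D) = -5*1 = -5)
c(W)*J(-12) = (-3 - 2)*(-5) = -5*(-5) = 25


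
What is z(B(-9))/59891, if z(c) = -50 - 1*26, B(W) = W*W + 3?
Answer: -76/59891 ≈ -0.0012690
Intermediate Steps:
B(W) = 3 + W² (B(W) = W² + 3 = 3 + W²)
z(c) = -76 (z(c) = -50 - 26 = -76)
z(B(-9))/59891 = -76/59891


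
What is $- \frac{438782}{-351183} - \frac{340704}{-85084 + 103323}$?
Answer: $- \frac{8588192918}{492709749} \approx -17.431$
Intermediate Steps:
$- \frac{438782}{-351183} - \frac{340704}{-85084 + 103323} = \left(-438782\right) \left(- \frac{1}{351183}\right) - \frac{340704}{18239} = \frac{438782}{351183} - \frac{26208}{1403} = - \frac{8588192918}{492709749}$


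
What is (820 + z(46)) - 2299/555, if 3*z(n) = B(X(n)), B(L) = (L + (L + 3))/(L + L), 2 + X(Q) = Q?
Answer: 39863323/48840 ≈ 816.20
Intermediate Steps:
X(Q) = -2 + Q
B(L) = (3 + 2*L)/(2*L) (B(L) = (L + (3 + L))/((2*L)) = (3 + 2*L)*(1/(2*L)) = (3 + 2*L)/(2*L))
z(n) = (-½ + n)/(3*(-2 + n)) (z(n) = ((3/2 + (-2 + n))/(-2 + n))/3 = ((-½ + n)/(-2 + n))/3 = (-½ + n)/(3*(-2 + n)))
(820 + z(46)) - 2299/555 = (820 + (-1 + 2*46)/(6*(-2 + 46))) - 2299/555 = (820 + (⅙)*(-1 + 92)/44) - 2299*1/555 = (820 + (⅙)*(1/44)*91) - 2299/555 = (820 + 91/264) - 2299/555 = 216571/264 - 2299/555 = 39863323/48840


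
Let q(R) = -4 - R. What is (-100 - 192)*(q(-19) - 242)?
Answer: 66284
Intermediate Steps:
(-100 - 192)*(q(-19) - 242) = (-100 - 192)*((-4 - 1*(-19)) - 242) = -292*((-4 + 19) - 242) = -292*(15 - 242) = -292*(-227) = 66284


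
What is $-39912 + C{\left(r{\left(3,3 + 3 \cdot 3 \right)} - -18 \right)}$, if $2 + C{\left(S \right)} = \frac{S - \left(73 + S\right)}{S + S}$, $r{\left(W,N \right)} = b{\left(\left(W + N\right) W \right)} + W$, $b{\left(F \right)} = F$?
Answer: $- \frac{5268721}{132} \approx -39915.0$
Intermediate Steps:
$r{\left(W,N \right)} = W + W \left(N + W\right)$ ($r{\left(W,N \right)} = \left(W + N\right) W + W = \left(N + W\right) W + W = W \left(N + W\right) + W = W + W \left(N + W\right)$)
$C{\left(S \right)} = -2 - \frac{73}{2 S}$ ($C{\left(S \right)} = -2 + \frac{S - \left(73 + S\right)}{S + S} = -2 - \frac{73}{2 S}$)
$-39912 + C{\left(r{\left(3,3 + 3 \cdot 3 \right)} - -18 \right)} = -39912 - \left(2 + \frac{73}{2 \left(3 \left(1 + \left(3 + 3 \cdot 3\right) + 3\right) - -18\right)}\right) = -39912 - \left(2 + \frac{73}{2 \left(3 \left(1 + \left(3 + 9\right) + 3\right) + 18\right)}\right) = -39912 - \left(2 + \frac{73}{2 \left(3 \left(1 + 12 + 3\right) + 18\right)}\right) = -39912 - \left(2 + \frac{73}{2 \left(3 \cdot 16 + 18\right)}\right) = -39912 - \left(2 + \frac{73}{2 \left(48 + 18\right)}\right) = -39912 - \left(2 + \frac{73}{2 \cdot 66}\right) = -39912 - \frac{337}{132} = - \frac{5268721}{132}$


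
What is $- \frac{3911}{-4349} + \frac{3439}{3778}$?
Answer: $\frac{29731969}{16430522} \approx 1.8096$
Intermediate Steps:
$- \frac{3911}{-4349} + \frac{3439}{3778} = \left(-3911\right) \left(- \frac{1}{4349}\right) + 3439 \cdot \frac{1}{3778} = \frac{3911}{4349} + \frac{3439}{3778} = \frac{29731969}{16430522}$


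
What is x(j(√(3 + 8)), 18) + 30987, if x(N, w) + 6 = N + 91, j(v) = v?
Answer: 31072 + √11 ≈ 31075.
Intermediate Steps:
x(N, w) = 85 + N (x(N, w) = -6 + (N + 91) = -6 + (91 + N) = 85 + N)
x(j(√(3 + 8)), 18) + 30987 = (85 + √(3 + 8)) + 30987 = (85 + √11) + 30987 = 31072 + √11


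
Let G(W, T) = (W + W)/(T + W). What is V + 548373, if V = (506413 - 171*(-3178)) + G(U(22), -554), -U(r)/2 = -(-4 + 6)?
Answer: 439511596/275 ≈ 1.5982e+6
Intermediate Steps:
U(r) = 4 (U(r) = -(-2)*(-4 + 6) = -(-2)*2 = -2*(-2) = 4)
G(W, T) = 2*W/(T + W) (G(W, T) = (2*W)/(T + W) = 2*W/(T + W))
V = 288709021/275 (V = (506413 - 171*(-3178)) + 2*4/(-554 + 4) = (506413 + 543438) + 2*4/(-550) = 1049851 + 2*4*(-1/550) = 1049851 - 4/275 = 288709021/275 ≈ 1.0499e+6)
V + 548373 = 288709021/275 + 548373 = 439511596/275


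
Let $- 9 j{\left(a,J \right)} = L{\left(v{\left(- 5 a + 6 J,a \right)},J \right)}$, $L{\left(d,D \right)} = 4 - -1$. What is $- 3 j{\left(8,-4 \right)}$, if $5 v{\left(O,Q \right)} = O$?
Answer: $\frac{5}{3} \approx 1.6667$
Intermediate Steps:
$v{\left(O,Q \right)} = \frac{O}{5}$
$L{\left(d,D \right)} = 5$ ($L{\left(d,D \right)} = 4 + 1 = 5$)
$j{\left(a,J \right)} = - \frac{5}{9}$ ($j{\left(a,J \right)} = \left(- \frac{1}{9}\right) 5 = - \frac{5}{9}$)
$- 3 j{\left(8,-4 \right)} = \left(-3\right) \left(- \frac{5}{9}\right) = \frac{5}{3}$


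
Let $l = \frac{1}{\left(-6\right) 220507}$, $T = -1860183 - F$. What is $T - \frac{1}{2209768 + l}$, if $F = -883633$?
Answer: $- \frac{2855057082005043292}{2923615874255} \approx -9.7655 \cdot 10^{5}$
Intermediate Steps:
$T = -976550$ ($T = -1860183 - -883633 = -1860183 + 883633 = -976550$)
$l = - \frac{1}{1323042}$ ($l = \frac{1}{-1323042} = - \frac{1}{1323042} \approx -7.5583 \cdot 10^{-7}$)
$T - \frac{1}{2209768 + l} = -976550 - \frac{1}{2209768 - \frac{1}{1323042}} = -976550 - \frac{1}{\frac{2923615874255}{1323042}} = -976550 - \frac{1323042}{2923615874255} = - \frac{2855057082005043292}{2923615874255}$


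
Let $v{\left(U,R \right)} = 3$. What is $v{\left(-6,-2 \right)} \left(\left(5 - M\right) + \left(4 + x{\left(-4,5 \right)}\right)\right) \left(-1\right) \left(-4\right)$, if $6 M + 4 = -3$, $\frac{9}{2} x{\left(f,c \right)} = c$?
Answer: $\frac{406}{3} \approx 135.33$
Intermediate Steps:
$x{\left(f,c \right)} = \frac{2 c}{9}$
$M = - \frac{7}{6}$ ($M = - \frac{2}{3} + \frac{1}{6} \left(-3\right) = - \frac{2}{3} - \frac{1}{2} = - \frac{7}{6} \approx -1.1667$)
$v{\left(-6,-2 \right)} \left(\left(5 - M\right) + \left(4 + x{\left(-4,5 \right)}\right)\right) \left(-1\right) \left(-4\right) = 3 \left(\left(5 - - \frac{7}{6}\right) + \left(4 + \frac{2}{9} \cdot 5\right)\right) \left(-1\right) \left(-4\right) = 3 \left(\left(5 + \frac{7}{6}\right) + \left(4 + \frac{10}{9}\right)\right) \left(-1\right) \left(-4\right) = 3 \left(\frac{37}{6} + \frac{46}{9}\right) \left(-1\right) \left(-4\right) = 3 \cdot \frac{203}{18} \left(-1\right) \left(-4\right) = 3 \left(- \frac{203}{18}\right) \left(-4\right) = \left(- \frac{203}{6}\right) \left(-4\right) = \frac{406}{3}$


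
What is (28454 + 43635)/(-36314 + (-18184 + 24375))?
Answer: -72089/30123 ≈ -2.3932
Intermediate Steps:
(28454 + 43635)/(-36314 + (-18184 + 24375)) = 72089/(-36314 + 6191) = 72089/(-30123) = 72089*(-1/30123) = -72089/30123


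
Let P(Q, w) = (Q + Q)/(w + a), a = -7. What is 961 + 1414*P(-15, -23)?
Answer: 2375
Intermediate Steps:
P(Q, w) = 2*Q/(-7 + w) (P(Q, w) = (Q + Q)/(w - 7) = (2*Q)/(-7 + w) = 2*Q/(-7 + w))
961 + 1414*P(-15, -23) = 961 + 1414*(2*(-15)/(-7 - 23)) = 961 + 1414*(2*(-15)/(-30)) = 961 + 1414*(2*(-15)*(-1/30)) = 961 + 1414*1 = 961 + 1414 = 2375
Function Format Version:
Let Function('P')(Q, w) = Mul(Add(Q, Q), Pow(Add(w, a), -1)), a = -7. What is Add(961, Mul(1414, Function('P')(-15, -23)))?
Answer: 2375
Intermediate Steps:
Function('P')(Q, w) = Mul(2, Q, Pow(Add(-7, w), -1)) (Function('P')(Q, w) = Mul(Add(Q, Q), Pow(Add(w, -7), -1)) = Mul(Mul(2, Q), Pow(Add(-7, w), -1)) = Mul(2, Q, Pow(Add(-7, w), -1)))
Add(961, Mul(1414, Function('P')(-15, -23))) = Add(961, Mul(1414, Mul(2, -15, Pow(Add(-7, -23), -1)))) = Add(961, Mul(1414, Mul(2, -15, Pow(-30, -1)))) = Add(961, Mul(1414, Mul(2, -15, Rational(-1, 30)))) = Add(961, Mul(1414, 1)) = Add(961, 1414) = 2375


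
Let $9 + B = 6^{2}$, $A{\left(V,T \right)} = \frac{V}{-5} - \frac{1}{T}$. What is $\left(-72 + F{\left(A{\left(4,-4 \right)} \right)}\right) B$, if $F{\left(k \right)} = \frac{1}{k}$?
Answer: $- \frac{21924}{11} \approx -1993.1$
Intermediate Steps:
$A{\left(V,T \right)} = - \frac{1}{T} - \frac{V}{5}$ ($A{\left(V,T \right)} = V \left(- \frac{1}{5}\right) - \frac{1}{T} = - \frac{V}{5} - \frac{1}{T} = - \frac{1}{T} - \frac{V}{5}$)
$B = 27$ ($B = -9 + 6^{2} = -9 + 36 = 27$)
$\left(-72 + F{\left(A{\left(4,-4 \right)} \right)}\right) B = \left(-72 + \frac{1}{- \frac{1}{-4} - \frac{4}{5}}\right) 27 = \left(-72 + \frac{1}{\left(-1\right) \left(- \frac{1}{4}\right) - \frac{4}{5}}\right) 27 = \left(-72 + \frac{1}{\frac{1}{4} - \frac{4}{5}}\right) 27 = \left(-72 + \frac{1}{- \frac{11}{20}}\right) 27 = \left(-72 - \frac{20}{11}\right) 27 = \left(- \frac{812}{11}\right) 27 = - \frac{21924}{11}$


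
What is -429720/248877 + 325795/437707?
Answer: -35669523275/36311735013 ≈ -0.98231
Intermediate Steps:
-429720/248877 + 325795/437707 = -429720*1/248877 + 325795*(1/437707) = -143240/82959 + 325795/437707 = -35669523275/36311735013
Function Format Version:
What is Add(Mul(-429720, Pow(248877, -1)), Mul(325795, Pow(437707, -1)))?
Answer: Rational(-35669523275, 36311735013) ≈ -0.98231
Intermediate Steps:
Add(Mul(-429720, Pow(248877, -1)), Mul(325795, Pow(437707, -1))) = Add(Mul(-429720, Rational(1, 248877)), Mul(325795, Rational(1, 437707))) = Add(Rational(-143240, 82959), Rational(325795, 437707)) = Rational(-35669523275, 36311735013)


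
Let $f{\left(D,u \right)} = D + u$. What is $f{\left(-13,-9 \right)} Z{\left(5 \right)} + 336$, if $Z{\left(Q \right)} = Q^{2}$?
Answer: $-214$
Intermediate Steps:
$f{\left(-13,-9 \right)} Z{\left(5 \right)} + 336 = \left(-13 - 9\right) 5^{2} + 336 = \left(-22\right) 25 + 336 = -550 + 336 = -214$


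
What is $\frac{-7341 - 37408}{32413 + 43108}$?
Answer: $- \frac{44749}{75521} \approx -0.59254$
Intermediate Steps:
$\frac{-7341 - 37408}{32413 + 43108} = - \frac{44749}{75521}$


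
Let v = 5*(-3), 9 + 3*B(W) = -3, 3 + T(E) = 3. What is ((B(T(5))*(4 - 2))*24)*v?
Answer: 2880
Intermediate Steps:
T(E) = 0 (T(E) = -3 + 3 = 0)
B(W) = -4 (B(W) = -3 + (1/3)*(-3) = -3 - 1 = -4)
v = -15
((B(T(5))*(4 - 2))*24)*v = (-4*(4 - 2)*24)*(-15) = (-4*2*24)*(-15) = -8*24*(-15) = -192*(-15) = 2880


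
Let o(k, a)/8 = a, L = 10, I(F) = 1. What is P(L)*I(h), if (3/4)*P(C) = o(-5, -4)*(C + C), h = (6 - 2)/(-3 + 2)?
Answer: -2560/3 ≈ -853.33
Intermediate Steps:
h = -4 (h = 4/(-1) = 4*(-1) = -4)
o(k, a) = 8*a
P(C) = -256*C/3 (P(C) = 4*((8*(-4))*(C + C))/3 = 4*(-64*C)/3 = -256*C/3)
P(L)*I(h) = -256/3*10*1 = -2560/3*1 = -2560/3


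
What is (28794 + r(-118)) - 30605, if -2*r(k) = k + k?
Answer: -1693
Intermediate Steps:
r(k) = -k (r(k) = -(k + k)/2 = -k)
(28794 + r(-118)) - 30605 = (28794 - 1*(-118)) - 30605 = (28794 + 118) - 30605 = 28912 - 30605 = -1693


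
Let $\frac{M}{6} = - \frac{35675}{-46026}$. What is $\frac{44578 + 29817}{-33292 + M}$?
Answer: $- \frac{570684045}{255347257} \approx -2.2349$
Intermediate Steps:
$M = \frac{35675}{7671}$ ($M = 6 \left(- \frac{35675}{-46026}\right) = 6 \left(\left(-35675\right) \left(- \frac{1}{46026}\right)\right) = 6 \cdot \frac{35675}{46026} = \frac{35675}{7671} \approx 4.6506$)
$\frac{44578 + 29817}{-33292 + M} = \frac{44578 + 29817}{-33292 + \frac{35675}{7671}} = \frac{74395}{- \frac{255347257}{7671}} = 74395 \left(- \frac{7671}{255347257}\right) = - \frac{570684045}{255347257}$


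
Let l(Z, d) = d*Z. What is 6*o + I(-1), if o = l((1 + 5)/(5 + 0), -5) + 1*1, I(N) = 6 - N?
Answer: -23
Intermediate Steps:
l(Z, d) = Z*d
o = -5 (o = ((1 + 5)/(5 + 0))*(-5) + 1*1 = (6/5)*(-5) + 1 = -6 + 1 = -5)
6*o + I(-1) = 6*(-5) + (6 - 1*(-1)) = -30 + (6 + 1) = -30 + 7 = -23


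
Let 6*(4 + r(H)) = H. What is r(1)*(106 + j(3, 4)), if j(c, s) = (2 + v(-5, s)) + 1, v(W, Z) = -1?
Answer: -414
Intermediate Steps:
j(c, s) = 2 (j(c, s) = (2 - 1) + 1 = 1 + 1 = 2)
r(H) = -4 + H/6
r(1)*(106 + j(3, 4)) = (-4 + (⅙)*1)*(106 + 2) = (-4 + ⅙)*108 = -23/6*108 = -414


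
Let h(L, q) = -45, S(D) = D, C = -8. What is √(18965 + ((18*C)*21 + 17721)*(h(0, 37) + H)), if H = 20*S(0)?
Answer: 20*I*√1606 ≈ 801.5*I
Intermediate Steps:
H = 0 (H = 20*0 = 0)
√(18965 + ((18*C)*21 + 17721)*(h(0, 37) + H)) = √(18965 + ((18*(-8))*21 + 17721)*(-45 + 0)) = √(18965 + (-144*21 + 17721)*(-45)) = √(18965 + (-3024 + 17721)*(-45)) = √(18965 + 14697*(-45)) = √(18965 - 661365) = √(-642400) = 20*I*√1606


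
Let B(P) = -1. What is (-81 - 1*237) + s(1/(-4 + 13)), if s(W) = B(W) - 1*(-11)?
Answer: -308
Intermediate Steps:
s(W) = 10 (s(W) = -1 - 1*(-11) = -1 + 11 = 10)
(-81 - 1*237) + s(1/(-4 + 13)) = (-81 - 1*237) + 10 = (-81 - 237) + 10 = -318 + 10 = -308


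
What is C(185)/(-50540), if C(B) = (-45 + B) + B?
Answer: -65/10108 ≈ -0.0064306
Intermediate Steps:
C(B) = -45 + 2*B
C(185)/(-50540) = (-45 + 2*185)/(-50540) = (-45 + 370)*(-1/50540) = 325*(-1/50540) = -65/10108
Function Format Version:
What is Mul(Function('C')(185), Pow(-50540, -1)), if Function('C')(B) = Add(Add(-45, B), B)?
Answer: Rational(-65, 10108) ≈ -0.0064306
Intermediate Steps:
Function('C')(B) = Add(-45, Mul(2, B))
Mul(Function('C')(185), Pow(-50540, -1)) = Mul(Add(-45, Mul(2, 185)), Pow(-50540, -1)) = Mul(Add(-45, 370), Rational(-1, 50540)) = Mul(325, Rational(-1, 50540)) = Rational(-65, 10108)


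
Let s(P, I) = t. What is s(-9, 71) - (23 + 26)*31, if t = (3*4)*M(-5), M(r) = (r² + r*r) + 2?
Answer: -895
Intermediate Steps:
M(r) = 2 + 2*r² (M(r) = (r² + r²) + 2 = 2*r² + 2 = 2 + 2*r²)
t = 624 (t = (3*4)*(2 + 2*(-5)²) = 12*(2 + 2*25) = 12*(2 + 50) = 12*52 = 624)
s(P, I) = 624
s(-9, 71) - (23 + 26)*31 = 624 - (23 + 26)*31 = 624 - 49*31 = 624 - 1*1519 = 624 - 1519 = -895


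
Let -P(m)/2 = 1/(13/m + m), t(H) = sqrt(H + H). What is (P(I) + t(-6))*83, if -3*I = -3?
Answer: -83/7 + 166*I*sqrt(3) ≈ -11.857 + 287.52*I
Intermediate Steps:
I = 1 (I = -1/3*(-3) = 1)
t(H) = sqrt(2)*sqrt(H) (t(H) = sqrt(2*H) = sqrt(2)*sqrt(H))
P(m) = -2/(m + 13/m) (P(m) = -2/(13/m + m) = -2/(m + 13/m))
(P(I) + t(-6))*83 = (-2*1/(13 + 1**2) + sqrt(2)*sqrt(-6))*83 = (-2*1/(13 + 1) + sqrt(2)*(I*sqrt(6)))*83 = (-2*1/14 + 2*I*sqrt(3))*83 = (-2*1*1/14 + 2*I*sqrt(3))*83 = (-1/7 + 2*I*sqrt(3))*83 = -83/7 + 166*I*sqrt(3)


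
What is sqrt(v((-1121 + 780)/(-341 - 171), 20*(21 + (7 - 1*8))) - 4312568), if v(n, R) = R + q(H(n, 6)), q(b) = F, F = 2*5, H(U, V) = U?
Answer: I*sqrt(4312158) ≈ 2076.6*I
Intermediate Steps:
F = 10
q(b) = 10
v(n, R) = 10 + R (v(n, R) = R + 10 = 10 + R)
sqrt(v((-1121 + 780)/(-341 - 171), 20*(21 + (7 - 1*8))) - 4312568) = sqrt((10 + 20*(21 + (7 - 1*8))) - 4312568) = sqrt((10 + 20*(21 + (7 - 8))) - 4312568) = sqrt((10 + 20*(21 - 1)) - 4312568) = sqrt((10 + 20*20) - 4312568) = sqrt((10 + 400) - 4312568) = sqrt(410 - 4312568) = sqrt(-4312158) = I*sqrt(4312158)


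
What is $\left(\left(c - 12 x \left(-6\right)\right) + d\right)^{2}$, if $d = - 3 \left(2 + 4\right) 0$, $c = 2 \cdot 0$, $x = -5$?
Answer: $129600$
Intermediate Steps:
$c = 0$
$d = 0$ ($d = \left(-3\right) 6 \cdot 0 = \left(-18\right) 0 = 0$)
$\left(\left(c - 12 x \left(-6\right)\right) + d\right)^{2} = \left(\left(0 - 12 \left(\left(-5\right) \left(-6\right)\right)\right) + 0\right)^{2} = \left(\left(0 - 360\right) + 0\right)^{2} = \left(-360 + 0\right)^{2} = \left(-360\right)^{2} = 129600$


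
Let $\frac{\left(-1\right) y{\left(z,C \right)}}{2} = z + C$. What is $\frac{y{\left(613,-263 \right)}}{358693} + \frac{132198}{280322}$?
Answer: $\frac{23611135907}{50274769573} \approx 0.46964$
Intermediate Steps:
$y{\left(z,C \right)} = - 2 C - 2 z$ ($y{\left(z,C \right)} = - 2 \left(z + C\right) = - 2 \left(C + z\right) = - 2 C - 2 z$)
$\frac{y{\left(613,-263 \right)}}{358693} + \frac{132198}{280322} = \frac{\left(-2\right) \left(-263\right) - 1226}{358693} + \frac{132198}{280322} = \left(526 - 1226\right) \frac{1}{358693} + 132198 \cdot \frac{1}{280322} = \left(-700\right) \frac{1}{358693} + \frac{66099}{140161} = - \frac{700}{358693} + \frac{66099}{140161} = \frac{23611135907}{50274769573}$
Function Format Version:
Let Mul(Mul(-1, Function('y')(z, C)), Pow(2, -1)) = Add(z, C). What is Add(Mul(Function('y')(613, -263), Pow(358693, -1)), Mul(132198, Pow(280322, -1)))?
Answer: Rational(23611135907, 50274769573) ≈ 0.46964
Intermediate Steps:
Function('y')(z, C) = Add(Mul(-2, C), Mul(-2, z)) (Function('y')(z, C) = Mul(-2, Add(z, C)) = Mul(-2, Add(C, z)) = Add(Mul(-2, C), Mul(-2, z)))
Add(Mul(Function('y')(613, -263), Pow(358693, -1)), Mul(132198, Pow(280322, -1))) = Add(Mul(Add(Mul(-2, -263), Mul(-2, 613)), Pow(358693, -1)), Mul(132198, Pow(280322, -1))) = Add(Mul(Add(526, -1226), Rational(1, 358693)), Mul(132198, Rational(1, 280322))) = Add(Mul(-700, Rational(1, 358693)), Rational(66099, 140161)) = Add(Rational(-700, 358693), Rational(66099, 140161)) = Rational(23611135907, 50274769573)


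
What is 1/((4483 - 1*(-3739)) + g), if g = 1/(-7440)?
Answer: 7440/61171679 ≈ 0.00012162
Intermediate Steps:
g = -1/7440 ≈ -0.00013441
1/((4483 - 1*(-3739)) + g) = 1/((4483 - 1*(-3739)) - 1/7440) = 1/((4483 + 3739) - 1/7440) = 1/(8222 - 1/7440) = 1/(61171679/7440) = 7440/61171679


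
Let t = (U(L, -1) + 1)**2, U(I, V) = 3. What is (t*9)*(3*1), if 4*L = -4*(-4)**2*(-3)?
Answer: 432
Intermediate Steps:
L = 48 (L = (-4*(-4)**2*(-3))/4 = (-4*16*(-3))/4 = (-64*(-3))/4 = (1/4)*192 = 48)
t = 16 (t = (3 + 1)**2 = 4**2 = 16)
(t*9)*(3*1) = (16*9)*(3*1) = 144*3 = 432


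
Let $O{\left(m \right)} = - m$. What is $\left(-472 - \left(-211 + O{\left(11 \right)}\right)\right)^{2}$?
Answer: $62500$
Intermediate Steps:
$\left(-472 - \left(-211 + O{\left(11 \right)}\right)\right)^{2} = \left(-472 + \left(211 - \left(-1\right) 11\right)\right)^{2} = \left(-472 + \left(211 - -11\right)\right)^{2} = \left(-472 + \left(211 + 11\right)\right)^{2} = \left(-472 + 222\right)^{2} = \left(-250\right)^{2} = 62500$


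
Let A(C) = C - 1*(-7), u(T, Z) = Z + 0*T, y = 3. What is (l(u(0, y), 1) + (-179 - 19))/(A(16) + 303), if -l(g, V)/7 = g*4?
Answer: -141/163 ≈ -0.86503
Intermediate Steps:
u(T, Z) = Z (u(T, Z) = Z + 0 = Z)
A(C) = 7 + C (A(C) = C + 7 = 7 + C)
l(g, V) = -28*g (l(g, V) = -7*g*4 = -28*g)
(l(u(0, y), 1) + (-179 - 19))/(A(16) + 303) = (-28*3 + (-179 - 19))/((7 + 16) + 303) = (-84 - 198)/(23 + 303) = -282/326 = -282*1/326 = -141/163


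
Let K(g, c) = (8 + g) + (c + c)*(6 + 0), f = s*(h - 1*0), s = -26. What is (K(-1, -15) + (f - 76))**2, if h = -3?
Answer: 29241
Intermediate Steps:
f = 78 (f = -26*(-3 - 1*0) = -26*(-3 + 0) = -26*(-3) = 78)
K(g, c) = 8 + g + 12*c (K(g, c) = (8 + g) + (2*c)*6 = (8 + g) + 12*c = 8 + g + 12*c)
(K(-1, -15) + (f - 76))**2 = ((8 - 1 + 12*(-15)) + (78 - 76))**2 = ((8 - 1 - 180) + 2)**2 = (-173 + 2)**2 = (-171)**2 = 29241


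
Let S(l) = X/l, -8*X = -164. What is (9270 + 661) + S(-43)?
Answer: 854025/86 ≈ 9930.5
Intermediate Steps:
X = 41/2 (X = -1/8*(-164) = 41/2 ≈ 20.500)
S(l) = 41/(2*l)
(9270 + 661) + S(-43) = (9270 + 661) + (41/2)/(-43) = 9931 + (41/2)*(-1/43) = 9931 - 41/86 = 854025/86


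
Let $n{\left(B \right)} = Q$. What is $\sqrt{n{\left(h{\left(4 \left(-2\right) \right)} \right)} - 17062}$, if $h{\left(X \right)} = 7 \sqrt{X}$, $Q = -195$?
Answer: $i \sqrt{17257} \approx 131.37 i$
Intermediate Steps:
$n{\left(B \right)} = -195$
$\sqrt{n{\left(h{\left(4 \left(-2\right) \right)} \right)} - 17062} = \sqrt{-195 - 17062} = \sqrt{-17257} = i \sqrt{17257}$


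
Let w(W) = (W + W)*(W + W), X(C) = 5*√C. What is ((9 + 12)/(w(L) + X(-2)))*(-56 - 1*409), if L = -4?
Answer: -104160/691 + 16275*I*√2/1382 ≈ -150.74 + 16.654*I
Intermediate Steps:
w(W) = 4*W² (w(W) = (2*W)*(2*W) = 4*W²)
((9 + 12)/(w(L) + X(-2)))*(-56 - 1*409) = ((9 + 12)/(4*(-4)² + 5*√(-2)))*(-56 - 1*409) = (21/(4*16 + 5*(I*√2)))*(-56 - 409) = (21/(64 + 5*I*√2))*(-465) = -9765/(64 + 5*I*√2)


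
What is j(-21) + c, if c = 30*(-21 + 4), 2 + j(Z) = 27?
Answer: -485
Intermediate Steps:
j(Z) = 25 (j(Z) = -2 + 27 = 25)
c = -510 (c = 30*(-17) = -510)
j(-21) + c = 25 - 510 = -485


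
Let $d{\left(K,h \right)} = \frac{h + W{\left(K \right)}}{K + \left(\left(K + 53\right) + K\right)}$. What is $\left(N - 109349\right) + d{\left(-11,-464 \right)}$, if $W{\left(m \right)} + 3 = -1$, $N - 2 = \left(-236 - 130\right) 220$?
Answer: $- \frac{949452}{5} \approx -1.8989 \cdot 10^{5}$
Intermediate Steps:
$N = -80518$ ($N = 2 + \left(-236 - 130\right) 220 = 2 - 80520 = -80518$)
$W{\left(m \right)} = -4$ ($W{\left(m \right)} = -3 - 1 = -4$)
$d{\left(K,h \right)} = \frac{-4 + h}{53 + 3 K}$ ($d{\left(K,h \right)} = \frac{h - 4}{K + \left(\left(K + 53\right) + K\right)} = \frac{-4 + h}{K + \left(\left(53 + K\right) + K\right)} = \frac{-4 + h}{K + \left(53 + 2 K\right)} = \frac{-4 + h}{53 + 3 K}$)
$\left(N - 109349\right) + d{\left(-11,-464 \right)} = \left(-80518 - 109349\right) + \frac{-4 - 464}{53 + 3 \left(-11\right)} = -189867 + \frac{1}{53 - 33} \left(-468\right) = -189867 + \frac{1}{20} \left(-468\right) = -189867 - \frac{117}{5} = - \frac{949452}{5}$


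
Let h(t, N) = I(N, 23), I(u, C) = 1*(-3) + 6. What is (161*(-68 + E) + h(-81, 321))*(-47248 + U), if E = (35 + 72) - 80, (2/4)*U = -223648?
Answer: 3263001312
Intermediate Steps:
U = -447296 (U = 2*(-223648) = -447296)
E = 27 (E = 107 - 80 = 27)
I(u, C) = 3 (I(u, C) = -3 + 6 = 3)
h(t, N) = 3
(161*(-68 + E) + h(-81, 321))*(-47248 + U) = (161*(-68 + 27) + 3)*(-47248 - 447296) = (161*(-41) + 3)*(-494544) = (-6601 + 3)*(-494544) = -6598*(-494544) = 3263001312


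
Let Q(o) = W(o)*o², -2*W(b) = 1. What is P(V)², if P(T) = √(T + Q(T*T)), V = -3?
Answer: -87/2 ≈ -43.500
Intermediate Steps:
W(b) = -½ (W(b) = -½*1 = -½)
Q(o) = -o²/2
P(T) = √(T - T⁴/2)
P(V)² = (√2*√(-3*(2 - 1*(-3)³))/2)² = (√2*√(-3*(2 - 1*(-27)))/2)² = (√2*√(-3*(2 + 27))/2)² = (√2*√(-3*29)/2)² = (√2*√(-87)/2)² = (√2*(I*√87)/2)² = (I*√174/2)² = -87/2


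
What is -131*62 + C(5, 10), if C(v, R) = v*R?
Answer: -8072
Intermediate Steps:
C(v, R) = R*v
-131*62 + C(5, 10) = -131*62 + 10*5 = -8122 + 50 = -8072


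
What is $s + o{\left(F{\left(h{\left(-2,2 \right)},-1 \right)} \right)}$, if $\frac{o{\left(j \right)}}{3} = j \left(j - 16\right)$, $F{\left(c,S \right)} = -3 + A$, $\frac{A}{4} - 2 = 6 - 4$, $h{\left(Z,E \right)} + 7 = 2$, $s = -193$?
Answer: $-310$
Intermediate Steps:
$h{\left(Z,E \right)} = -5$ ($h{\left(Z,E \right)} = -7 + 2 = -5$)
$A = 16$ ($A = 8 + 4 \left(6 - 4\right) = 8 + 4 \cdot 2 = 8 + 8 = 16$)
$F{\left(c,S \right)} = 13$ ($F{\left(c,S \right)} = -3 + 16 = 13$)
$o{\left(j \right)} = 3 j \left(-16 + j\right)$ ($o{\left(j \right)} = 3 j \left(j - 16\right) = 3 j \left(-16 + j\right)$)
$s + o{\left(F{\left(h{\left(-2,2 \right)},-1 \right)} \right)} = -193 + 3 \cdot 13 \left(-16 + 13\right) = -193 + 3 \cdot 13 \left(-3\right) = -193 - 117 = -310$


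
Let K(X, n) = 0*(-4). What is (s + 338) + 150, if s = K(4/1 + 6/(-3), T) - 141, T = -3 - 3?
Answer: 347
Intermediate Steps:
T = -6
K(X, n) = 0
s = -141 (s = 0 - 141 = -141)
(s + 338) + 150 = (-141 + 338) + 150 = 197 + 150 = 347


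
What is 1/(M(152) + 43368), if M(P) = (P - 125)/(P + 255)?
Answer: 407/17650803 ≈ 2.3058e-5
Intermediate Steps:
M(P) = (-125 + P)/(255 + P)
1/(M(152) + 43368) = 1/((-125 + 152)/(255 + 152) + 43368) = 1/(27/407 + 43368) = 1/(17650803/407) = 407/17650803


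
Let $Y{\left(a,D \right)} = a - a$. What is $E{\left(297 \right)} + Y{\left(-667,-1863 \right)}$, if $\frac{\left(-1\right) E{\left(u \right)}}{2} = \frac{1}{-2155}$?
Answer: $\frac{2}{2155} \approx 0.00092807$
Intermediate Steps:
$Y{\left(a,D \right)} = 0$
$E{\left(u \right)} = \frac{2}{2155}$ ($E{\left(u \right)} = - \frac{2}{-2155} = \left(-2\right) \left(- \frac{1}{2155}\right) = \frac{2}{2155}$)
$E{\left(297 \right)} + Y{\left(-667,-1863 \right)} = \frac{2}{2155} + 0 = \frac{2}{2155}$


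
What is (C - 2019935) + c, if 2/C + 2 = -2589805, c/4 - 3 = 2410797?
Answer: 19742785059853/2589807 ≈ 7.6233e+6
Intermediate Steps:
c = 9643200 (c = 12 + 4*2410797 = 12 + 9643188 = 9643200)
C = -2/2589807 (C = 2/(-2 - 2589805) = 2/(-2589807) = 2*(-1/2589807) = -2/2589807 ≈ -7.7226e-7)
(C - 2019935) + c = (-2/2589807 - 2019935) + 9643200 = -5231241802547/2589807 + 9643200 = 19742785059853/2589807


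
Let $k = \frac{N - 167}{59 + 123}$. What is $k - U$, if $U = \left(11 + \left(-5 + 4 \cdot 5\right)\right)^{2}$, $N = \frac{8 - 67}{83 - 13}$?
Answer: $- \frac{8623989}{12740} \approx -676.92$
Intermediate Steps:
$N = - \frac{59}{70} \approx -0.84286$
$U = 676$ ($U = \left(11 + \left(-5 + 20\right)\right)^{2} = \left(11 + 15\right)^{2} = 26^{2} = 676$)
$k = - \frac{11749}{12740}$ ($k = \frac{- \frac{59}{70} - 167}{59 + 123} = - \frac{11749}{70 \cdot 182} = \left(- \frac{11749}{70}\right) \frac{1}{182} = - \frac{11749}{12740} \approx -0.92221$)
$k - U = - \frac{11749}{12740} - 676 = - \frac{8623989}{12740}$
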